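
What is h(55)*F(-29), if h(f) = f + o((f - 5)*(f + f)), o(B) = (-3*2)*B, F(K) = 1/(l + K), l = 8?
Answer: 32945/21 ≈ 1568.8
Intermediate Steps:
F(K) = 1/(8 + K)
o(B) = -6*B
h(f) = f - 12*f*(-5 + f) (h(f) = f - 6*(f - 5)*(f + f) = f - 6*(-5 + f)*2*f = f - 12*f*(-5 + f))
h(55)*F(-29) = (55*(61 - 12*55))/(8 - 29) = (55*(61 - 660))/(-21) = (55*(-599))*(-1/21) = -32945*(-1/21) = 32945/21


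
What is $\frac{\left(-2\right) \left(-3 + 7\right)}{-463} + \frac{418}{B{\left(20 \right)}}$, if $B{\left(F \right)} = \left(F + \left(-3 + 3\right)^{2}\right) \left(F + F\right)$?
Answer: $\frac{99967}{185200} \approx 0.53978$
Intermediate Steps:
$B{\left(F \right)} = 2 F^{2}$ ($B{\left(F \right)} = \left(F + 0^{2}\right) 2 F = \left(F + 0\right) 2 F = F 2 F = 2 F^{2}$)
$\frac{\left(-2\right) \left(-3 + 7\right)}{-463} + \frac{418}{B{\left(20 \right)}} = \frac{\left(-2\right) \left(-3 + 7\right)}{-463} + \frac{418}{2 \cdot 20^{2}} = \left(-2\right) 4 \left(- \frac{1}{463}\right) + \frac{418}{2 \cdot 400} = \left(-8\right) \left(- \frac{1}{463}\right) + \frac{418}{800} = \frac{8}{463} + 418 \cdot \frac{1}{800} = \frac{8}{463} + \frac{209}{400} = \frac{99967}{185200}$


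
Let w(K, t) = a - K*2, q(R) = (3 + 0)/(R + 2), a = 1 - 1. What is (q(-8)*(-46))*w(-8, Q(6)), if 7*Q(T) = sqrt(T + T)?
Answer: 368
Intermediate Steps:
Q(T) = sqrt(2)*sqrt(T)/7 (Q(T) = sqrt(T + T)/7 = sqrt(2*T)/7 = (sqrt(2)*sqrt(T))/7 = sqrt(2)*sqrt(T)/7)
a = 0
q(R) = 3/(2 + R)
w(K, t) = -2*K (w(K, t) = 0 - K*2 = 0 - 2*K = -2*K)
(q(-8)*(-46))*w(-8, Q(6)) = ((3/(2 - 8))*(-46))*(-2*(-8)) = ((3/(-6))*(-46))*16 = ((3*(-1/6))*(-46))*16 = -1/2*(-46)*16 = 23*16 = 368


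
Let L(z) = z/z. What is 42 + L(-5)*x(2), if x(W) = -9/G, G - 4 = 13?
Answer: 705/17 ≈ 41.471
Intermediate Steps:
G = 17 (G = 4 + 13 = 17)
x(W) = -9/17
L(z) = 1
42 + L(-5)*x(2) = 42 + 1*(-9/17) = 42 - 9/17 = 705/17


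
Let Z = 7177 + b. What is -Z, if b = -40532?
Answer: 33355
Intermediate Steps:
Z = -33355 (Z = 7177 - 40532 = -33355)
-Z = -1*(-33355) = 33355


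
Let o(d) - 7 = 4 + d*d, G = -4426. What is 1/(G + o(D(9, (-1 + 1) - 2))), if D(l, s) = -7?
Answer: -1/4366 ≈ -0.00022904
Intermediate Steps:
o(d) = 11 + d**2 (o(d) = 7 + (4 + d*d) = 7 + (4 + d**2) = 11 + d**2)
1/(G + o(D(9, (-1 + 1) - 2))) = 1/(-4426 + (11 + (-7)**2)) = 1/(-4426 + (11 + 49)) = 1/(-4426 + 60) = 1/(-4366) = -1/4366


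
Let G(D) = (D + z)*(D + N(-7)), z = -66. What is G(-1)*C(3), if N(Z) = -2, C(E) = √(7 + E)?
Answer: 201*√10 ≈ 635.62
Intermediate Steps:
G(D) = (-66 + D)*(-2 + D) (G(D) = (D - 66)*(D - 2) = (-66 + D)*(-2 + D))
G(-1)*C(3) = (132 + (-1)² - 68*(-1))*√(7 + 3) = (132 + 1 + 68)*√10 = 201*√10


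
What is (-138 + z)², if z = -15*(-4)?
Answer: 6084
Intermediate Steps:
z = 60
(-138 + z)² = (-138 + 60)² = (-78)² = 6084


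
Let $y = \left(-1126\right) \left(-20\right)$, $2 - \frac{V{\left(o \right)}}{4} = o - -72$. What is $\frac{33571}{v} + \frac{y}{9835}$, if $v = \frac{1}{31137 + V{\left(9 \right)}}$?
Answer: $\frac{2035238757401}{1967} \approx 1.0347 \cdot 10^{9}$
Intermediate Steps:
$V{\left(o \right)} = -280 - 4 o$ ($V{\left(o \right)} = 8 - 4 \left(o - -72\right) = 8 - 4 \left(o + 72\right) = 8 - 4 \left(72 + o\right) = 8 - \left(288 + 4 o\right) = -280 - 4 o$)
$v = \frac{1}{30821}$ ($v = \frac{1}{31137 - 316} = \frac{1}{30821} \approx 3.2445 \cdot 10^{-5}$)
$y = 22520$
$\frac{33571}{v} + \frac{y}{9835} = 33571 \frac{1}{\frac{1}{30821}} + \frac{22520}{9835} = 33571 \cdot 30821 + 22520 \cdot \frac{1}{9835} = 1034691791 + \frac{4504}{1967} = \frac{2035238757401}{1967}$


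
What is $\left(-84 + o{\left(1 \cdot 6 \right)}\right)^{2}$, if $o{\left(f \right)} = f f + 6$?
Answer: $1764$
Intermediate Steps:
$o{\left(f \right)} = 6 + f^{2}$ ($o{\left(f \right)} = f^{2} + 6 = 6 + f^{2}$)
$\left(-84 + o{\left(1 \cdot 6 \right)}\right)^{2} = \left(-84 + \left(6 + \left(1 \cdot 6\right)^{2}\right)\right)^{2} = \left(-84 + \left(6 + 6^{2}\right)\right)^{2} = \left(-84 + \left(6 + 36\right)\right)^{2} = \left(-84 + 42\right)^{2} = \left(-42\right)^{2} = 1764$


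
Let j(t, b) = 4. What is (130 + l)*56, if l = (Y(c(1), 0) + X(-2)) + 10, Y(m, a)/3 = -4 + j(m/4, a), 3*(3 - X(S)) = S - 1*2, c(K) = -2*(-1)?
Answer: 24248/3 ≈ 8082.7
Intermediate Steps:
c(K) = 2
X(S) = 11/3 - S/3 (X(S) = 3 - (S - 1*2)/3 = 3 - (S - 2)/3 = 3 - (-2 + S)/3 = 3 + (2/3 - S/3) = 11/3 - S/3)
Y(m, a) = 0 (Y(m, a) = 3*(-4 + 4) = 3*0 = 0)
l = 43/3 (l = (0 + (11/3 - 1/3*(-2))) + 10 = (0 + (11/3 + 2/3)) + 10 = (0 + 13/3) + 10 = 13/3 + 10 = 43/3 ≈ 14.333)
(130 + l)*56 = (130 + 43/3)*56 = (433/3)*56 = 24248/3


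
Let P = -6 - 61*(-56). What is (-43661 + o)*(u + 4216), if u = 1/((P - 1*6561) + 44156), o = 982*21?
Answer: -3982915069159/41005 ≈ -9.7132e+7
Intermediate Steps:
P = 3410 (P = -6 + 3416 = 3410)
o = 20622
u = 1/41005 (u = 1/((3410 - 1*6561) + 44156) = 1/((3410 - 6561) + 44156) = 1/(-3151 + 44156) = 1/41005 ≈ 2.4387e-5)
(-43661 + o)*(u + 4216) = (-43661 + 20622)*(1/41005 + 4216) = -23039*172877081/41005 = -3982915069159/41005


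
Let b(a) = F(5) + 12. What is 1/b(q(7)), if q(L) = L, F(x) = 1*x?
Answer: 1/17 ≈ 0.058824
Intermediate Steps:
F(x) = x
b(a) = 17 (b(a) = 5 + 12 = 17)
1/b(q(7)) = 1/17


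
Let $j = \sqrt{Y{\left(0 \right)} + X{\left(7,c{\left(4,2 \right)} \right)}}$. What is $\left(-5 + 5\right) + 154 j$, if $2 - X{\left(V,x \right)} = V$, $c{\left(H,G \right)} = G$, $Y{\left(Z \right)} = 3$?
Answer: $154 i \sqrt{2} \approx 217.79 i$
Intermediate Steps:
$X{\left(V,x \right)} = 2 - V$
$j = i \sqrt{2}$ ($j = \sqrt{3 + \left(2 - 7\right)} = \sqrt{3 - 5} = \sqrt{-2} = i \sqrt{2} \approx 1.4142 i$)
$\left(-5 + 5\right) + 154 j = \left(-5 + 5\right) + 154 i \sqrt{2} = 0 + 154 i \sqrt{2} = 154 i \sqrt{2}$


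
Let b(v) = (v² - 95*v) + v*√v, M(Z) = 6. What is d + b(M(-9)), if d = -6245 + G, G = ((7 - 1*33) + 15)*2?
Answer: -6801 + 6*√6 ≈ -6786.3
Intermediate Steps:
G = -22 (G = ((7 - 33) + 15)*2 = (-26 + 15)*2 = -11*2 = -22)
d = -6267 (d = -6245 - 22 = -6267)
b(v) = v² + v^(3/2) - 95*v (b(v) = (v² - 95*v) + v^(3/2) = v² + v^(3/2) - 95*v)
d + b(M(-9)) = -6267 + (6² + 6^(3/2) - 95*6) = -6267 + (36 + 6*√6 - 570) = -6267 + (-534 + 6*√6) = -6801 + 6*√6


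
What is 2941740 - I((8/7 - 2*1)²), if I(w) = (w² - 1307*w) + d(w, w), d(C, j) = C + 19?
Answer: 7065374609/2401 ≈ 2.9427e+6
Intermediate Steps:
d(C, j) = 19 + C
I(w) = 19 + w² - 1306*w (I(w) = (w² - 1307*w) + (19 + w) = 19 + w² - 1306*w)
2941740 - I((8/7 - 2*1)²) = 2941740 - (19 + ((8/7 - 2*1)²)² - 1306*(8/7 - 2*1)²) = 2941740 - (19 + ((8*(⅐) - 2)²)² - 1306*(8*(⅐) - 2)²) = 2941740 - (19 + ((8/7 - 2)²)² - 1306*(8/7 - 2)²) = 2941740 - (19 + ((-6/7)²)² - 1306*(-6/7)²) = 2941740 - (19 + (36/49)² - 1306*36/49) = 2941740 - (19 + 1296/2401 - 47016/49) = 2941740 - 1*(-2256869/2401) = 2941740 + 2256869/2401 = 7065374609/2401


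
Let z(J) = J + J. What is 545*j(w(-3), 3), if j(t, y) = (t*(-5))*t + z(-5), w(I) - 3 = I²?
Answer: -397850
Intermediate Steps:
z(J) = 2*J
w(I) = 3 + I²
j(t, y) = -10 - 5*t² (j(t, y) = (t*(-5))*t + 2*(-5) = (-5*t)*t - 10 = -5*t² - 10 = -10 - 5*t²)
545*j(w(-3), 3) = 545*(-10 - 5*(3 + (-3)²)²) = 545*(-10 - 5*(3 + 9)²) = 545*(-10 - 5*12²) = 545*(-10 - 5*144) = 545*(-10 - 720) = 545*(-730) = -397850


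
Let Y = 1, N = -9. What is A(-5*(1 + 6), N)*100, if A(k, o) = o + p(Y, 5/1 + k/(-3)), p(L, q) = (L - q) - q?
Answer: -12400/3 ≈ -4133.3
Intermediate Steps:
p(L, q) = L - 2*q
A(k, o) = -9 + o + 2*k/3 (A(k, o) = o + (1 - 2*(5/1 + k/(-3))) = o + (1 - 2*(5*1 + k*(-⅓))) = o + (1 - 2*(5 - k/3)) = o + (1 + (-10 + 2*k/3)) = o + (-9 + 2*k/3) = -9 + o + 2*k/3)
A(-5*(1 + 6), N)*100 = (-9 - 9 + 2*(-5*(1 + 6))/3)*100 = (-9 - 9 + 2*(-5*7)/3)*100 = (-9 - 9 + (⅔)*(-35))*100 = (-9 - 9 - 70/3)*100 = -124/3*100 = -12400/3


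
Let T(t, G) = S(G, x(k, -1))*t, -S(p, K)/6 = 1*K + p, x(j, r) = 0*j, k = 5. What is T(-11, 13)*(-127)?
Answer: -108966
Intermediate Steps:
x(j, r) = 0
S(p, K) = -6*K - 6*p (S(p, K) = -6*(1*K + p) = -6*(K + p) = -6*K - 6*p)
T(t, G) = -6*G*t (T(t, G) = (-6*0 - 6*G)*t = (0 - 6*G)*t = (-6*G)*t = -6*G*t)
T(-11, 13)*(-127) = -6*13*(-11)*(-127) = 858*(-127) = -108966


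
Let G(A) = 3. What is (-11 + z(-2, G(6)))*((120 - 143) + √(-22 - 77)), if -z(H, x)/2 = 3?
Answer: 391 - 51*I*√11 ≈ 391.0 - 169.15*I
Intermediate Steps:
z(H, x) = -6 (z(H, x) = -2*3 = -6)
(-11 + z(-2, G(6)))*((120 - 143) + √(-22 - 77)) = (-11 - 6)*((120 - 143) + √(-22 - 77)) = -17*(-23 + √(-99)) = -17*(-23 + 3*I*√11) = 391 - 51*I*√11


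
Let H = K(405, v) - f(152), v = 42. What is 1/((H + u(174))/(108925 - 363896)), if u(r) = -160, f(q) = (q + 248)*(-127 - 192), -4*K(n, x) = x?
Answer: -509942/254859 ≈ -2.0009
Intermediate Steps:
K(n, x) = -x/4
f(q) = -79112 - 319*q (f(q) = (248 + q)*(-319) = -79112 - 319*q)
H = 255179/2 (H = -¼*42 - (-79112 - 319*152) = -21/2 - (-79112 - 48488) = -21/2 - 1*(-127600) = -21/2 + 127600 = 255179/2 ≈ 1.2759e+5)
1/((H + u(174))/(108925 - 363896)) = 1/((255179/2 - 160)/(108925 - 363896)) = 1/((254859/2)/(-254971)) = 1/((254859/2)*(-1/254971)) = 1/(-254859/509942) = -509942/254859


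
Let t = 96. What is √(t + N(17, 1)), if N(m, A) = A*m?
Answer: √113 ≈ 10.630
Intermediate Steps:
√(t + N(17, 1)) = √(96 + 1*17) = √(96 + 17) = √113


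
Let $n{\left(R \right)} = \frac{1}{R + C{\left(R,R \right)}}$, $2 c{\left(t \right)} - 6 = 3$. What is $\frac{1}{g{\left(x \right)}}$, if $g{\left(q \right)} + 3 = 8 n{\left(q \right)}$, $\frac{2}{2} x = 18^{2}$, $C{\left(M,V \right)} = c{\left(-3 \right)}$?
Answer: $- \frac{657}{1955} \approx -0.33606$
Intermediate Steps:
$c{\left(t \right)} = \frac{9}{2}$ ($c{\left(t \right)} = 3 + \frac{1}{2} \cdot 3 = 3 + \frac{3}{2} = \frac{9}{2}$)
$C{\left(M,V \right)} = \frac{9}{2}$
$n{\left(R \right)} = \frac{1}{\frac{9}{2} + R}$ ($n{\left(R \right)} = \frac{1}{R + \frac{9}{2}} = \frac{1}{\frac{9}{2} + R}$)
$x = 324$ ($x = 18^{2} = 324$)
$g{\left(q \right)} = -3 + \frac{16}{9 + 2 q}$ ($g{\left(q \right)} = -3 + 8 \frac{2}{9 + 2 q} = -3 + \frac{16}{9 + 2 q}$)
$\frac{1}{g{\left(x \right)}} = \frac{1}{\frac{1}{9 + 2 \cdot 324} \left(-11 - 1944\right)} = \frac{1}{\frac{1}{9 + 648} \left(-11 - 1944\right)} = \frac{1}{\frac{1}{657} \left(-1955\right)} = \frac{1}{- \frac{1955}{657}} = - \frac{657}{1955}$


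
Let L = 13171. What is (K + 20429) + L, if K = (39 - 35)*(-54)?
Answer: 33384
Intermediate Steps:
K = -216 (K = 4*(-54) = -216)
(K + 20429) + L = (-216 + 20429) + 13171 = 20213 + 13171 = 33384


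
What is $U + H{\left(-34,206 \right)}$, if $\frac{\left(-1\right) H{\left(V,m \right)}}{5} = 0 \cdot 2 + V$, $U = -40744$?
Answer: $-40574$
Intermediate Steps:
$H{\left(V,m \right)} = - 5 V$ ($H{\left(V,m \right)} = - 5 \left(0 \cdot 2 + V\right) = - 5 \left(0 + V\right) = - 5 V$)
$U + H{\left(-34,206 \right)} = -40744 - -170 = -40744 + 170 = -40574$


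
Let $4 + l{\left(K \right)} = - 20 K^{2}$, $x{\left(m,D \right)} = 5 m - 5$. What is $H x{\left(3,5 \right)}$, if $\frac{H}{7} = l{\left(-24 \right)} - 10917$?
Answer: $-1570870$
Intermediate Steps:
$x{\left(m,D \right)} = -5 + 5 m$
$l{\left(K \right)} = -4 - 20 K^{2}$
$H = -157087$ ($H = 7 \left(\left(-4 - 20 \left(-24\right)^{2}\right) - 10917\right) = 7 \left(\left(-4 - 11520\right) - 10917\right) = 7 \left(-11524 - 10917\right) = 7 \left(-22441\right) = -157087$)
$H x{\left(3,5 \right)} = - 157087 \left(-5 + 5 \cdot 3\right) = - 157087 \left(-5 + 15\right) = \left(-157087\right) 10 = -1570870$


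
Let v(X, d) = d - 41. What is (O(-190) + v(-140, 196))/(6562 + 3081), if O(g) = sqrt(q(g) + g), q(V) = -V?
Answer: 155/9643 ≈ 0.016074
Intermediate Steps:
v(X, d) = -41 + d
O(g) = 0 (O(g) = sqrt(-g + g) = sqrt(0) = 0)
(O(-190) + v(-140, 196))/(6562 + 3081) = (0 + (-41 + 196))/(6562 + 3081) = (0 + 155)/9643 = 155*(1/9643) = 155/9643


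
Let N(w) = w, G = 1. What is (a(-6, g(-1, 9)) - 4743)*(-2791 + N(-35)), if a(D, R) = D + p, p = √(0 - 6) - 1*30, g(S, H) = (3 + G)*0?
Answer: 13505454 - 2826*I*√6 ≈ 1.3505e+7 - 6922.3*I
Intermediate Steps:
g(S, H) = 0 (g(S, H) = (3 + 1)*0 = 4*0 = 0)
p = -30 + I*√6 (p = √(-6) - 30 = I*√6 - 30 = -30 + I*√6 ≈ -30.0 + 2.4495*I)
a(D, R) = -30 + D + I*√6 (a(D, R) = D + (-30 + I*√6) = -30 + D + I*√6)
(a(-6, g(-1, 9)) - 4743)*(-2791 + N(-35)) = ((-30 - 6 + I*√6) - 4743)*(-2791 - 35) = ((-36 + I*√6) - 4743)*(-2826) = (-4779 + I*√6)*(-2826) = 13505454 - 2826*I*√6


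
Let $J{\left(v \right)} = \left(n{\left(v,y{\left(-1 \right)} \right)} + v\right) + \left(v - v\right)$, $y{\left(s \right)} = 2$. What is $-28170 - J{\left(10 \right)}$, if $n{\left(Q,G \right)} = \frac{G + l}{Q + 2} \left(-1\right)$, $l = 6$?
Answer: $- \frac{84538}{3} \approx -28179.0$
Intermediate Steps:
$n{\left(Q,G \right)} = - \frac{6 + G}{2 + Q}$ ($n{\left(Q,G \right)} = \frac{G + 6}{Q + 2} \left(-1\right) = \frac{6 + G}{2 + Q} \left(-1\right) = - \frac{6 + G}{2 + Q}$)
$J{\left(v \right)} = v - \frac{8}{2 + v}$ ($J{\left(v \right)} = \left(\frac{-6 - 2}{2 + v} + v\right) + \left(v - v\right) = \left(\frac{-6 - 2}{2 + v} + v\right) + 0 = \left(\frac{1}{2 + v} \left(-8\right) + v\right) + 0 = \left(- \frac{8}{2 + v} + v\right) + 0 = \left(v - \frac{8}{2 + v}\right) + 0 = v - \frac{8}{2 + v}$)
$-28170 - J{\left(10 \right)} = -28170 - \frac{-8 + 10 \left(2 + 10\right)}{2 + 10} = -28170 - \frac{-8 + 10 \cdot 12}{12} = -28170 - \frac{-8 + 120}{12} = -28170 - \frac{1}{12} \cdot 112 = -28170 - \frac{28}{3} = - \frac{84538}{3}$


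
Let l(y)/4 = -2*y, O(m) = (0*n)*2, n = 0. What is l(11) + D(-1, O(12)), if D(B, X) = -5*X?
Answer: -88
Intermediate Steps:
O(m) = 0 (O(m) = (0*0)*2 = 0*2 = 0)
l(y) = -8*y (l(y) = 4*(-2*y) = -8*y)
l(11) + D(-1, O(12)) = -8*11 - 5*0 = -88 + 0 = -88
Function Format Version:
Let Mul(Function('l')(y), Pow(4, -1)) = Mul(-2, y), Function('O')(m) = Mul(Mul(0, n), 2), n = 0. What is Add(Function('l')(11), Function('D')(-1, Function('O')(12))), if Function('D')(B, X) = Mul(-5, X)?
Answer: -88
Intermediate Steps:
Function('O')(m) = 0 (Function('O')(m) = Mul(Mul(0, 0), 2) = Mul(0, 2) = 0)
Function('l')(y) = Mul(-8, y) (Function('l')(y) = Mul(4, Mul(-2, y)) = Mul(-8, y))
Add(Function('l')(11), Function('D')(-1, Function('O')(12))) = Add(Mul(-8, 11), Mul(-5, 0)) = Add(-88, 0) = -88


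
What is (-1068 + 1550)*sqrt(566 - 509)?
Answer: 482*sqrt(57) ≈ 3639.0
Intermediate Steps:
(-1068 + 1550)*sqrt(566 - 509) = 482*sqrt(57)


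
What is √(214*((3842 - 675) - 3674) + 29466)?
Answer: 2*I*√19758 ≈ 281.13*I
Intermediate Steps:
√(214*((3842 - 675) - 3674) + 29466) = √(214*(3167 - 3674) + 29466) = √(214*(-507) + 29466) = √(-108498 + 29466) = √(-79032) = 2*I*√19758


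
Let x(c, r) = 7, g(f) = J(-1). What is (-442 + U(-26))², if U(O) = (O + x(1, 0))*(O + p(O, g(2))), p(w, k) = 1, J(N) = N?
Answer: 1089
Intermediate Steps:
g(f) = -1
U(O) = (1 + O)*(7 + O) (U(O) = (O + 7)*(O + 1) = (7 + O)*(1 + O) = (1 + O)*(7 + O))
(-442 + U(-26))² = (-442 + (7 + (-26)² + 8*(-26)))² = (-442 + (7 + 676 - 208))² = (-442 + 475)² = 33² = 1089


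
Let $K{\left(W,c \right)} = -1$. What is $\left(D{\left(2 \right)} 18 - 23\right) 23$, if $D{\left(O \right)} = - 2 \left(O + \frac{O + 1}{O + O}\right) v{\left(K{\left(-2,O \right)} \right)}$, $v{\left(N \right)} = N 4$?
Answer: $8579$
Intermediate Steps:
$v{\left(N \right)} = 4 N$
$D{\left(O \right)} = 8 O + \frac{4 \left(1 + O\right)}{O}$ ($D{\left(O \right)} = - 2 \left(O + \frac{O + 1}{O + O}\right) 4 \left(-1\right) = - 2 \left(O + \frac{1 + O}{2 O}\right) \left(-4\right) = \left(- 2 O - \frac{1 + O}{O}\right) \left(-4\right) = 8 O + \frac{4 \left(1 + O\right)}{O}$)
$\left(D{\left(2 \right)} 18 - 23\right) 23 = \left(\left(4 + \frac{4}{2} + 8 \cdot 2\right) 18 - 23\right) 23 = \left(\left(4 + 4 \cdot \frac{1}{2} + 16\right) 18 - 23\right) 23 = \left(\left(4 + 2 + 16\right) 18 - 23\right) 23 = \left(22 \cdot 18 - 23\right) 23 = \left(396 - 23\right) 23 = 373 \cdot 23 = 8579$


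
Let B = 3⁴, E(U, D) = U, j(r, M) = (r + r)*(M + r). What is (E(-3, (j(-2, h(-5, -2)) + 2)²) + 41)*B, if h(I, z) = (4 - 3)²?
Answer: 3078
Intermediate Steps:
h(I, z) = 1 (h(I, z) = 1² = 1)
j(r, M) = 2*r*(M + r) (j(r, M) = (2*r)*(M + r) = 2*r*(M + r))
B = 81
(E(-3, (j(-2, h(-5, -2)) + 2)²) + 41)*B = (-3 + 41)*81 = 38*81 = 3078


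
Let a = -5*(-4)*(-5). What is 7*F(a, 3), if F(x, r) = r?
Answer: 21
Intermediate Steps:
a = -100 (a = 20*(-5) = -100)
7*F(a, 3) = 7*3 = 21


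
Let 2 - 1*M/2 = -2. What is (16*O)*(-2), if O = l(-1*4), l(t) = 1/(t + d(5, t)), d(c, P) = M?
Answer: -8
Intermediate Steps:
M = 8 (M = 4 - 2*(-2) = 4 + 4 = 8)
d(c, P) = 8
l(t) = 1/(8 + t) (l(t) = 1/(t + 8) = 1/(8 + t))
O = ¼ (O = 1/(8 - 1*4) = 1/(8 - 4) = 1/4 = ¼ ≈ 0.25000)
(16*O)*(-2) = (16*(¼))*(-2) = 4*(-2) = -8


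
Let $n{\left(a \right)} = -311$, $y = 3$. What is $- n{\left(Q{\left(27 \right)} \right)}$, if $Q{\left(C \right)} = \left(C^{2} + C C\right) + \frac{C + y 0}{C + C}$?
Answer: $311$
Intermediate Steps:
$Q{\left(C \right)} = \frac{1}{2} + 2 C^{2}$ ($Q{\left(C \right)} = \left(C^{2} + C C\right) + \frac{C + 3 \cdot 0}{C + C} = \left(C^{2} + C^{2}\right) + \frac{C + 0}{2 C} = 2 C^{2} + C \frac{1}{2 C} = 2 C^{2} + \frac{1}{2} = \frac{1}{2} + 2 C^{2}$)
$- n{\left(Q{\left(27 \right)} \right)} = \left(-1\right) \left(-311\right) = 311$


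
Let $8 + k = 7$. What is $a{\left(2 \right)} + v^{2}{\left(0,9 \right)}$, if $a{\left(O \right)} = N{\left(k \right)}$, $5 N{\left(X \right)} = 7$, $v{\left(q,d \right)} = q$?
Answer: $\frac{7}{5} \approx 1.4$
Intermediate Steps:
$k = -1$ ($k = -8 + 7 = -1$)
$N{\left(X \right)} = \frac{7}{5}$ ($N{\left(X \right)} = \frac{1}{5} \cdot 7 = \frac{7}{5}$)
$a{\left(O \right)} = \frac{7}{5}$
$a{\left(2 \right)} + v^{2}{\left(0,9 \right)} = \frac{7}{5} + 0^{2} = \frac{7}{5} + 0 = \frac{7}{5}$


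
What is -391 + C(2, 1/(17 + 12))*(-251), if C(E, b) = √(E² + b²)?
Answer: -391 - 251*√3365/29 ≈ -893.07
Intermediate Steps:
-391 + C(2, 1/(17 + 12))*(-251) = -391 + √(2² + (1/(17 + 12))²)*(-251) = -391 + √(4 + (1/29)²)*(-251) = -391 + √(4 + 1/841)*(-251) = -391 + √(3365/841)*(-251) = -391 + (√3365/29)*(-251) = -391 - 251*√3365/29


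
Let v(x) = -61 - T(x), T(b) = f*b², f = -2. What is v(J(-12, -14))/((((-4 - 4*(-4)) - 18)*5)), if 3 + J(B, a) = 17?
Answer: -331/30 ≈ -11.033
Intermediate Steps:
J(B, a) = 14 (J(B, a) = -3 + 17 = 14)
T(b) = -2*b²
v(x) = -61 + 2*x² (v(x) = -61 - (-2)*x² = -61 + 2*x²)
v(J(-12, -14))/((((-4 - 4*(-4)) - 18)*5)) = (-61 + 2*14²)/((((-4 - 4*(-4)) - 18)*5)) = (-61 + 2*196)/((((-4 + 16) - 18)*5)) = (-61 + 392)/(((12 - 18)*5)) = 331/((-6*5)) = 331/(-30) = 331*(-1/30) = -331/30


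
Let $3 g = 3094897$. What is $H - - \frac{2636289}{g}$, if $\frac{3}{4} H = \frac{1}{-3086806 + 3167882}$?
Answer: $\frac{480917570566}{188191401879} \approx 2.5555$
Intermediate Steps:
$g = \frac{3094897}{3}$ ($g = \frac{1}{3} \cdot 3094897 = \frac{3094897}{3} \approx 1.0316 \cdot 10^{6}$)
$H = \frac{1}{60807}$ ($H = \frac{4}{3 \left(-3086806 + 3167882\right)} = \frac{4}{3 \cdot 81076} = \frac{4}{3} \cdot \frac{1}{81076} = \frac{1}{60807} \approx 1.6445 \cdot 10^{-5}$)
$H - - \frac{2636289}{g} = \frac{1}{60807} - - \frac{2636289}{\frac{3094897}{3}} = \frac{1}{60807} - \left(-2636289\right) \frac{3}{3094897} = \frac{1}{60807} - - \frac{7908867}{3094897} = \frac{1}{60807} + \frac{7908867}{3094897} = \frac{480917570566}{188191401879}$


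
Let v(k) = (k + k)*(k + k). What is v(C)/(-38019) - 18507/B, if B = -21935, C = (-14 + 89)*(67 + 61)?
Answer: -2695138260789/277982255 ≈ -9695.4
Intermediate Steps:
C = 9600 (C = 75*128 = 9600)
v(k) = 4*k**2 (v(k) = (2*k)*(2*k) = 4*k**2)
v(C)/(-38019) - 18507/B = (4*9600**2)/(-38019) - 18507/(-21935) = (4*92160000)*(-1/38019) - 18507*(-1/21935) = 368640000*(-1/38019) + 18507/21935 = -122880000/12673 + 18507/21935 = -2695138260789/277982255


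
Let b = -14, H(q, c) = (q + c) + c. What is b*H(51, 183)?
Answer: -5838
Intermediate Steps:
H(q, c) = q + 2*c (H(q, c) = (c + q) + c = q + 2*c)
b*H(51, 183) = -14*(51 + 2*183) = -14*(51 + 366) = -14*417 = -5838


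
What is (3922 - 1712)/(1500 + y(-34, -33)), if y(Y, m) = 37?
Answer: 2210/1537 ≈ 1.4379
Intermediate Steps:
(3922 - 1712)/(1500 + y(-34, -33)) = (3922 - 1712)/(1500 + 37) = 2210/1537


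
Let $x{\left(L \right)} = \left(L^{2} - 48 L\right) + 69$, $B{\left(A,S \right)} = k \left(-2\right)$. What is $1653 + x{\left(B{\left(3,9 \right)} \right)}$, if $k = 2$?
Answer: $1930$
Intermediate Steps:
$B{\left(A,S \right)} = -4$ ($B{\left(A,S \right)} = 2 \left(-2\right) = -4$)
$x{\left(L \right)} = 69 + L^{2} - 48 L$
$1653 + x{\left(B{\left(3,9 \right)} \right)} = 1653 + \left(69 + \left(-4\right)^{2} - -192\right) = 1653 + \left(69 + 16 + 192\right) = 1653 + 277 = 1930$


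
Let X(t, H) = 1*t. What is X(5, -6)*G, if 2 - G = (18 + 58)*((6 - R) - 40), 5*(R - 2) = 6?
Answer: 14146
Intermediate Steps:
R = 16/5 (R = 2 + (1/5)*6 = 2 + 6/5 = 16/5 ≈ 3.2000)
X(t, H) = t
G = 14146/5 (G = 2 - (18 + 58)*((6 - 1*16/5) - 40) = 2 - 76*((6 - 16/5) - 40) = 2 - 76*(14/5 - 40) = 2 - 76*(-186)/5 = 2 - 1*(-14136/5) = 2 + 14136/5 = 14146/5 ≈ 2829.2)
X(5, -6)*G = 5*(14146/5) = 14146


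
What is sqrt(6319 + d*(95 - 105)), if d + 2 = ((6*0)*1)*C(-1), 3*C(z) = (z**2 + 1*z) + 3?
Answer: sqrt(6339) ≈ 79.618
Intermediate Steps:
C(z) = 1 + z/3 + z**2/3 (C(z) = ((z**2 + 1*z) + 3)/3 = ((z**2 + z) + 3)/3 = ((z + z**2) + 3)/3 = (3 + z + z**2)/3 = 1 + z/3 + z**2/3)
d = -2 (d = -2 + ((6*0)*1)*(1 + (1/3)*(-1) + (1/3)*(-1)**2) = -2 + (0*1)*(1 - 1/3 + (1/3)*1) = -2 + 0*(1 - 1/3 + 1/3) = -2 + 0*1 = -2 + 0 = -2)
sqrt(6319 + d*(95 - 105)) = sqrt(6319 - 2*(95 - 105)) = sqrt(6319 - 2*(-10)) = sqrt(6319 + 20) = sqrt(6339)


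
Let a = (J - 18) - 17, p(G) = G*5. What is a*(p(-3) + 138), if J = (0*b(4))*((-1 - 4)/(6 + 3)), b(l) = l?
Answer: -4305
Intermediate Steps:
J = 0 (J = (0*4)*((-1 - 4)/(6 + 3)) = 0*(-5/9) = 0)
p(G) = 5*G
a = -35 (a = (0 - 18) - 17 = -18 - 17 = -35)
a*(p(-3) + 138) = -35*(5*(-3) + 138) = -35*(-15 + 138) = -35*123 = -4305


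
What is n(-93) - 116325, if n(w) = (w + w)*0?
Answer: -116325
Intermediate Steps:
n(w) = 0 (n(w) = (2*w)*0 = 0)
n(-93) - 116325 = 0 - 116325 = -116325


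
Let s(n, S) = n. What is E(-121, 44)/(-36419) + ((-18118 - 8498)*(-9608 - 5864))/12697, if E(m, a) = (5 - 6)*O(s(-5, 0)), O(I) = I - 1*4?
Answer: 14997444310815/462412043 ≈ 32433.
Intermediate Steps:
O(I) = -4 + I (O(I) = I - 4 = -4 + I)
E(m, a) = 9 (E(m, a) = (5 - 6)*(-4 - 5) = -1*(-9) = 9)
E(-121, 44)/(-36419) + ((-18118 - 8498)*(-9608 - 5864))/12697 = 9/(-36419) + ((-18118 - 8498)*(-9608 - 5864))/12697 = 9*(-1/36419) - 26616*(-15472)*(1/12697) = -9/36419 + 411802752*(1/12697) = -9/36419 + 411802752/12697 = 14997444310815/462412043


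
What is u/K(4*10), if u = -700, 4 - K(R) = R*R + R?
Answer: 175/409 ≈ 0.42787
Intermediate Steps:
K(R) = 4 - R - R² (K(R) = 4 - (R*R + R) = 4 - (R² + R) = 4 - (R + R²) = 4 + (-R - R²) = 4 - R - R²)
u/K(4*10) = -700/(4 - 4*10 - (4*10)²) = -700/(4 - 1*40 - 1*40²) = -700/(4 - 40 - 1*1600) = -700/(4 - 40 - 1600) = -700/(-1636) = -700*(-1/1636) = 175/409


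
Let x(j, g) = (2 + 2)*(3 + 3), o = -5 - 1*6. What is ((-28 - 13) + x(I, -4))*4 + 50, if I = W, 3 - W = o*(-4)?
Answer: -18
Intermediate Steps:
o = -11 (o = -5 - 6 = -11)
W = -41 (W = 3 - (-11)*(-4) = 3 - 1*44 = 3 - 44 = -41)
I = -41
x(j, g) = 24 (x(j, g) = 4*6 = 24)
((-28 - 13) + x(I, -4))*4 + 50 = ((-28 - 13) + 24)*4 + 50 = (-41 + 24)*4 + 50 = -17*4 + 50 = -68 + 50 = -18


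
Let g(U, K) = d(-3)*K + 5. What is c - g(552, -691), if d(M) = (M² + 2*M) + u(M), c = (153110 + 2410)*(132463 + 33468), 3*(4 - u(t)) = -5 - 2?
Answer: 77416786693/3 ≈ 2.5806e+10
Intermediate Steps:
u(t) = 19/3 (u(t) = 4 - (-5 - 2)/3 = 4 - ⅓*(-7) = 4 + 7/3 = 19/3)
c = 25805589120 (c = 155520*165931 = 25805589120)
d(M) = 19/3 + M² + 2*M (d(M) = (M² + 2*M) + 19/3 = 19/3 + M² + 2*M)
g(U, K) = 5 + 28*K/3 (g(U, K) = (19/3 + (-3)² + 2*(-3))*K + 5 = (19/3 + 9 - 6)*K + 5 = 28*K/3 + 5 = 5 + 28*K/3)
c - g(552, -691) = 25805589120 - (5 + (28/3)*(-691)) = 25805589120 - (5 - 19348/3) = 25805589120 - 1*(-19333/3) = 25805589120 + 19333/3 = 77416786693/3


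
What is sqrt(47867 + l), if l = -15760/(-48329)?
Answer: 11*sqrt(923994563347)/48329 ≈ 218.79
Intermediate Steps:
l = 15760/48329 (l = -15760*(-1/48329) = 15760/48329 ≈ 0.32610)
sqrt(47867 + l) = sqrt(47867 + 15760/48329) = sqrt(2313380003/48329) = 11*sqrt(923994563347)/48329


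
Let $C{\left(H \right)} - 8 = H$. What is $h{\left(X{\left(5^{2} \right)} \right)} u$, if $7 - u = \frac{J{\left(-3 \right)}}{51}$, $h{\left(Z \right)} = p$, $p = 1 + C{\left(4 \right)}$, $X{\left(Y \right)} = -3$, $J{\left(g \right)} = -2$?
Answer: $\frac{4667}{51} \approx 91.51$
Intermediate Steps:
$C{\left(H \right)} = 8 + H$
$p = 13$ ($p = 1 + \left(8 + 4\right) = 1 + 12 = 13$)
$h{\left(Z \right)} = 13$
$u = \frac{359}{51}$ ($u = 7 - - \frac{2}{51} = 7 + \frac{2}{51} = \frac{359}{51} \approx 7.0392$)
$h{\left(X{\left(5^{2} \right)} \right)} u = 13 \cdot \frac{359}{51} = \frac{4667}{51}$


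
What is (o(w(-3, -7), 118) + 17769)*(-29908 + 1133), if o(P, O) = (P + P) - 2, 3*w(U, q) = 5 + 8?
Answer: -1534484425/3 ≈ -5.1149e+8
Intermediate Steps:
w(U, q) = 13/3 (w(U, q) = (5 + 8)/3 = (⅓)*13 = 13/3)
o(P, O) = -2 + 2*P (o(P, O) = 2*P - 2 = -2 + 2*P)
(o(w(-3, -7), 118) + 17769)*(-29908 + 1133) = ((-2 + 2*(13/3)) + 17769)*(-29908 + 1133) = ((-2 + 26/3) + 17769)*(-28775) = (20/3 + 17769)*(-28775) = (53327/3)*(-28775) = -1534484425/3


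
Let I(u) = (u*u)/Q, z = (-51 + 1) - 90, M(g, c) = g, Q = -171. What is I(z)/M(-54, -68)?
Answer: 9800/4617 ≈ 2.1226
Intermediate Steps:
z = -140 (z = -50 - 90 = -140)
I(u) = -u²/171 (I(u) = (u*u)/(-171) = u²*(-1/171) = -u²/171)
I(z)/M(-54, -68) = -1/171*(-140)²/(-54) = -1/171*19600*(-1/54) = -19600/171*(-1/54) = 9800/4617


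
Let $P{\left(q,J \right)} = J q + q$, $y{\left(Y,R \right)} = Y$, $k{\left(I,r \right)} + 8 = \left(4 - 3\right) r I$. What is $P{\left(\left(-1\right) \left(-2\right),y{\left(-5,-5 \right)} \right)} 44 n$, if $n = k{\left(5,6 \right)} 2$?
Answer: $-15488$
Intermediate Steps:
$k{\left(I,r \right)} = -8 + I r$ ($k{\left(I,r \right)} = -8 + \left(4 - 3\right) r I = -8 + \left(4 - 3\right) I r = -8 + 1 I r = -8 + I r$)
$n = 44$ ($n = \left(-8 + 5 \cdot 6\right) 2 = \left(-8 + 30\right) 2 = 22 \cdot 2 = 44$)
$P{\left(q,J \right)} = q + J q$
$P{\left(\left(-1\right) \left(-2\right),y{\left(-5,-5 \right)} \right)} 44 n = \left(-1\right) \left(-2\right) \left(1 - 5\right) 44 \cdot 44 = 2 \left(-4\right) 44 \cdot 44 = \left(-8\right) 44 \cdot 44 = \left(-352\right) 44 = -15488$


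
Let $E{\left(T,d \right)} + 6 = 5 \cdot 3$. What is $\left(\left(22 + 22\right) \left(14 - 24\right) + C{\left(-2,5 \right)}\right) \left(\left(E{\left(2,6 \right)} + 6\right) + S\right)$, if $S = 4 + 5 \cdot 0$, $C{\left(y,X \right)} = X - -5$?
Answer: $-8170$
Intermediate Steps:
$C{\left(y,X \right)} = 5 + X$ ($C{\left(y,X \right)} = X + 5 = 5 + X$)
$E{\left(T,d \right)} = 9$ ($E{\left(T,d \right)} = -6 + 5 \cdot 3 = -6 + 15 = 9$)
$S = 4$ ($S = 4 + 0 = 4$)
$\left(\left(22 + 22\right) \left(14 - 24\right) + C{\left(-2,5 \right)}\right) \left(\left(E{\left(2,6 \right)} + 6\right) + S\right) = \left(\left(22 + 22\right) \left(14 - 24\right) + \left(5 + 5\right)\right) \left(\left(9 + 6\right) + 4\right) = \left(44 \left(-10\right) + 10\right) \left(15 + 4\right) = \left(-440 + 10\right) 19 = \left(-430\right) 19 = -8170$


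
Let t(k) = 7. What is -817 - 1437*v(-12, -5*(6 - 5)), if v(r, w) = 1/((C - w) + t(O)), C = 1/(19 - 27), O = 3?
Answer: -89111/95 ≈ -938.01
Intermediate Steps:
C = -⅛ (C = 1/(-8) = -⅛ ≈ -0.12500)
v(r, w) = 1/(55/8 - w) (v(r, w) = 1/((-⅛ - w) + 7) = 1/(55/8 - w))
-817 - 1437*v(-12, -5*(6 - 5)) = -817 - (-11496)/(-55 + 8*(-5*(6 - 5))) = -817 - (-11496)/(-55 + 8*(-5*1)) = -817 - (-11496)/(-55 + 8*(-5)) = -817 - (-11496)/(-55 - 40) = -817 - (-11496)/(-95) = -817 - (-11496)*(-1)/95 = -817 - 1437*8/95 = -817 - 11496/95 = -89111/95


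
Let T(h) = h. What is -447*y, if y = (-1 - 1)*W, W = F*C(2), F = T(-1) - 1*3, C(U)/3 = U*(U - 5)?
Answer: 64368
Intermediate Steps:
C(U) = 3*U*(-5 + U) (C(U) = 3*(U*(U - 5)) = 3*(U*(-5 + U)) = 3*U*(-5 + U))
F = -4 (F = -1 - 1*3 = -1 - 3 = -4)
W = 72 (W = -12*2*(-5 + 2) = -12*2*(-3) = -4*(-18) = 72)
y = -144 (y = (-1 - 1)*72 = -2*72 = -144)
-447*y = -447*(-144) = 64368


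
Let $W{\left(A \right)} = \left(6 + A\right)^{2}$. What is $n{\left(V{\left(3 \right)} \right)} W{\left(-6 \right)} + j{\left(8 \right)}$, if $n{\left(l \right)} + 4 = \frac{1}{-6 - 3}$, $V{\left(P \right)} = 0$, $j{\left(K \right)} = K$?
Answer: $8$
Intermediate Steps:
$n{\left(l \right)} = - \frac{37}{9}$ ($n{\left(l \right)} = -4 + \frac{1}{-6 - 3} = -4 + \frac{1}{-9} = -4 - \frac{1}{9} = - \frac{37}{9}$)
$n{\left(V{\left(3 \right)} \right)} W{\left(-6 \right)} + j{\left(8 \right)} = - \frac{37 \left(6 - 6\right)^{2}}{9} + 8 = - \frac{37 \cdot 0^{2}}{9} + 8 = \left(- \frac{37}{9}\right) 0 + 8 = 0 + 8 = 8$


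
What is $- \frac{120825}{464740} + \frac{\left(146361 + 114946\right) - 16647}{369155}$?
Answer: $\frac{2764005421}{6862443788} \approx 0.40277$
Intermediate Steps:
$- \frac{120825}{464740} + \frac{\left(146361 + 114946\right) - 16647}{369155} = \left(-120825\right) \frac{1}{464740} + \left(261307 - 16647\right) \frac{1}{369155} = - \frac{24165}{92948} + 244660 \cdot \frac{1}{369155} = - \frac{24165}{92948} + \frac{48932}{73831} = \frac{2764005421}{6862443788}$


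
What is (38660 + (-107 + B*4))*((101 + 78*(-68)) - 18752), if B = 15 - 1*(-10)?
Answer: -925932615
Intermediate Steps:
B = 25 (B = 15 + 10 = 25)
(38660 + (-107 + B*4))*((101 + 78*(-68)) - 18752) = (38660 + (-107 + 25*4))*((101 + 78*(-68)) - 18752) = (38660 + (-107 + 100))*((101 - 5304) - 18752) = (38660 - 7)*(-5203 - 18752) = 38653*(-23955) = -925932615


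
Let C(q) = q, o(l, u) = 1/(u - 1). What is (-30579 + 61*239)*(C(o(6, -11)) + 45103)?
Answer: -2164940000/3 ≈ -7.2165e+8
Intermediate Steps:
o(l, u) = 1/(-1 + u)
(-30579 + 61*239)*(C(o(6, -11)) + 45103) = (-30579 + 61*239)*(1/(-1 - 11) + 45103) = (-30579 + 14579)*(1/(-12) + 45103) = -16000*(-1/12 + 45103) = -16000*541235/12 = -2164940000/3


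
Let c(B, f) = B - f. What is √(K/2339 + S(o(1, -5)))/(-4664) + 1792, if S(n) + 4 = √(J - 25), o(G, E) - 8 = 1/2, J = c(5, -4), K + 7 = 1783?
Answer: 1792 - √(-4432405 + 5470921*I)/5454548 ≈ 1792.0 - 0.00043911*I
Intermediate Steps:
K = 1776 (K = -7 + 1783 = 1776)
J = 9 (J = 5 - 1*(-4) = 5 + 4 = 9)
o(G, E) = 17/2 (o(G, E) = 8 + 1/2 = 8 + ½ = 17/2)
S(n) = -4 + 4*I (S(n) = -4 + √(9 - 25) = -4 + √(-16) = -4 + 4*I)
√(K/2339 + S(o(1, -5)))/(-4664) + 1792 = √(1776/2339 + (-4 + 4*I))/(-4664) + 1792 = √(1776*(1/2339) + (-4 + 4*I))*(-1/4664) + 1792 = √(1776/2339 + (-4 + 4*I))*(-1/4664) + 1792 = √(-7580/2339 + 4*I)*(-1/4664) + 1792 = -√(-7580/2339 + 4*I)/4664 + 1792 = 1792 - √(-7580/2339 + 4*I)/4664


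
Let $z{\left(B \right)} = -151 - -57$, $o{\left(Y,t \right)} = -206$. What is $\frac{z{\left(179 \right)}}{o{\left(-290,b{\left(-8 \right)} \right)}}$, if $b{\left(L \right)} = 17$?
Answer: $\frac{47}{103} \approx 0.45631$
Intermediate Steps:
$z{\left(B \right)} = -94$ ($z{\left(B \right)} = -151 + 57 = -94$)
$\frac{z{\left(179 \right)}}{o{\left(-290,b{\left(-8 \right)} \right)}} = - \frac{94}{-206} = \left(-94\right) \left(- \frac{1}{206}\right) = \frac{47}{103}$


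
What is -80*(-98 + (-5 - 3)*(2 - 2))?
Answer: 7840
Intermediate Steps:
-80*(-98 + (-5 - 3)*(2 - 2)) = -80*(-98 - 8*0) = -80*(-98 + 0) = -80*(-98) = 7840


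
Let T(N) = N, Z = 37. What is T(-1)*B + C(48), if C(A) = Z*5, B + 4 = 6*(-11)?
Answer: 255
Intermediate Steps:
B = -70 (B = -4 + 6*(-11) = -4 - 66 = -70)
C(A) = 185 (C(A) = 37*5 = 185)
T(-1)*B + C(48) = -1*(-70) + 185 = 70 + 185 = 255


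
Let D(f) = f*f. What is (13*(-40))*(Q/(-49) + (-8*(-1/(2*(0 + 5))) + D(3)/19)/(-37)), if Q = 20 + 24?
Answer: 16701256/34447 ≈ 484.84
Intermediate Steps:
Q = 44
D(f) = f²
(13*(-40))*(Q/(-49) + (-8*(-1/(2*(0 + 5))) + D(3)/19)/(-37)) = (13*(-40))*(44/(-49) + (-8*(-1/(2*(0 + 5))) + 3²/19)/(-37)) = -520*(44*(-1/49) + (-8/(5*(-2)) + 9*(1/19))*(-1/37)) = -520*(-44/49 + (-8/(-10) + 9/19)*(-1/37)) = -520*(-44/49 + (-8*(-⅒) + 9/19)*(-1/37)) = -520*(-44/49 + (⅘ + 9/19)*(-1/37)) = -520*(-44/49 + (121/95)*(-1/37)) = -520*(-44/49 - 121/3515) = -520*(-160589/172235) = 16701256/34447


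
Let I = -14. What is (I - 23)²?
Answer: 1369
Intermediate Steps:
(I - 23)² = (-14 - 23)² = (-37)² = 1369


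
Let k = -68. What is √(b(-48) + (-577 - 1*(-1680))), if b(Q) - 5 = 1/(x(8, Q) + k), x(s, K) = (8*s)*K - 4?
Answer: √2738071086/1572 ≈ 33.287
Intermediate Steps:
x(s, K) = -4 + 8*K*s (x(s, K) = 8*K*s - 4 = -4 + 8*K*s)
b(Q) = 5 + 1/(-72 + 64*Q) (b(Q) = 5 + 1/((-4 + 8*Q*8) - 68) = 5 + 1/((-4 + 64*Q) - 68) = 5 + 1/(-72 + 64*Q))
√(b(-48) + (-577 - 1*(-1680))) = √((-359 + 320*(-48))/(8*(-9 + 8*(-48))) + (-577 - 1*(-1680))) = √((-359 - 15360)/(8*(-9 - 384)) + (-577 + 1680)) = √((⅛)*(-15719)/(-393) + 1103) = √((⅛)*(-1/393)*(-15719) + 1103) = √(15719/3144 + 1103) = √(3483551/3144) = √2738071086/1572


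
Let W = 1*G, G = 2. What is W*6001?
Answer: 12002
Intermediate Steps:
W = 2 (W = 1*2 = 2)
W*6001 = 2*6001 = 12002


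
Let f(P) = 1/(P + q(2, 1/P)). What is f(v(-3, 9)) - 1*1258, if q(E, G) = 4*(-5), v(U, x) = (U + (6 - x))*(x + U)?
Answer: -70449/56 ≈ -1258.0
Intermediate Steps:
v(U, x) = (U + x)*(6 + U - x) (v(U, x) = (6 + U - x)*(U + x) = (U + x)*(6 + U - x))
q(E, G) = -20
f(P) = 1/(-20 + P) (f(P) = 1/(P - 20) = 1/(-20 + P))
f(v(-3, 9)) - 1*1258 = 1/(-20 + ((-3)² - 1*9² + 6*(-3) + 6*9)) - 1*1258 = 1/(-20 + (9 - 1*81 - 18 + 54)) - 1258 = 1/(-20 + (9 - 81 - 18 + 54)) - 1258 = 1/(-20 - 36) - 1258 = 1/(-56) - 1258 = -1/56 - 1258 = -70449/56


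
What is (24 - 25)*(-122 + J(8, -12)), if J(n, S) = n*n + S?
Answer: 70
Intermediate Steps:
J(n, S) = S + n**2 (J(n, S) = n**2 + S = S + n**2)
(24 - 25)*(-122 + J(8, -12)) = (24 - 25)*(-122 + (-12 + 8**2)) = -(-122 + (-12 + 64)) = -(-122 + 52) = -1*(-70) = 70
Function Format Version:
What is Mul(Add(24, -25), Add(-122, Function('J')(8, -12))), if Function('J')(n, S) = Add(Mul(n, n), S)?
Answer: 70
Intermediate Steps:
Function('J')(n, S) = Add(S, Pow(n, 2)) (Function('J')(n, S) = Add(Pow(n, 2), S) = Add(S, Pow(n, 2)))
Mul(Add(24, -25), Add(-122, Function('J')(8, -12))) = Mul(Add(24, -25), Add(-122, Add(-12, Pow(8, 2)))) = Mul(-1, Add(-122, Add(-12, 64))) = Mul(-1, Add(-122, 52)) = Mul(-1, -70) = 70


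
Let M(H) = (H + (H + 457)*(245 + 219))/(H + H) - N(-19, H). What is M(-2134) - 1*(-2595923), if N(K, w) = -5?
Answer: 5540100483/2134 ≈ 2.5961e+6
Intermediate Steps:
M(H) = 5 + (212048 + 465*H)/(2*H) (M(H) = (H + (H + 457)*(245 + 219))/(H + H) - 1*(-5) = (H + (457 + H)*464)/((2*H)) + 5 = (H + (212048 + 464*H))*(1/(2*H)) + 5 = (212048 + 465*H)*(1/(2*H)) + 5 = (212048 + 465*H)/(2*H) + 5 = 5 + (212048 + 465*H)/(2*H))
M(-2134) - 1*(-2595923) = (475/2 + 106024/(-2134)) - 1*(-2595923) = (475/2 + 106024*(-1/2134)) + 2595923 = (475/2 - 53012/1067) + 2595923 = 400801/2134 + 2595923 = 5540100483/2134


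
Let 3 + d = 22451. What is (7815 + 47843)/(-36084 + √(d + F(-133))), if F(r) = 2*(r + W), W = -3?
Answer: -83681803/54251370 - 27829*√154/54251370 ≈ -1.5488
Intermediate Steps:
F(r) = -6 + 2*r (F(r) = 2*(r - 3) = 2*(-3 + r) = -6 + 2*r)
d = 22448 (d = -3 + 22451 = 22448)
(7815 + 47843)/(-36084 + √(d + F(-133))) = (7815 + 47843)/(-36084 + √(22448 + (-6 + 2*(-133)))) = 55658/(-36084 + √(22448 + (-6 - 266))) = 55658/(-36084 + √(22448 - 272)) = 55658/(-36084 + √22176) = 55658/(-36084 + 12*√154)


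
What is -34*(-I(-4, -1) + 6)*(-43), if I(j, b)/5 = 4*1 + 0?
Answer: -20468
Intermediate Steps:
I(j, b) = 20 (I(j, b) = 5*(4*1 + 0) = 5*(4 + 0) = 5*4 = 20)
-34*(-I(-4, -1) + 6)*(-43) = -34*(-1*20 + 6)*(-43) = -34*(-20 + 6)*(-43) = -34*(-14)*(-43) = 476*(-43) = -20468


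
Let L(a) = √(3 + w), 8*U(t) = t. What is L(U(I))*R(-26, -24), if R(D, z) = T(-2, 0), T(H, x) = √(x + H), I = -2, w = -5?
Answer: -2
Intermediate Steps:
U(t) = t/8
T(H, x) = √(H + x)
R(D, z) = I*√2 (R(D, z) = √(-2 + 0) = √(-2) = I*√2)
L(a) = I*√2 (L(a) = √(3 - 5) = √(-2) = I*√2)
L(U(I))*R(-26, -24) = (I*√2)*(I*√2) = -2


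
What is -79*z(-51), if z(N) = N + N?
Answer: 8058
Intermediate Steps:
z(N) = 2*N
-79*z(-51) = -158*(-51) = -79*(-102) = 8058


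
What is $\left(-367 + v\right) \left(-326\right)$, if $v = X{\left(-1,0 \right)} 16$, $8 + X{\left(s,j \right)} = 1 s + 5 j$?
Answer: $166586$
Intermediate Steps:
$X{\left(s,j \right)} = -8 + s + 5 j$ ($X{\left(s,j \right)} = -8 + \left(1 s + 5 j\right) = -8 + \left(s + 5 j\right) = -8 + s + 5 j$)
$v = -144$ ($v = \left(-8 - 1 + 5 \cdot 0\right) 16 = \left(-8 - 1 + 0\right) 16 = \left(-9\right) 16 = -144$)
$\left(-367 + v\right) \left(-326\right) = \left(-367 - 144\right) \left(-326\right) = \left(-511\right) \left(-326\right) = 166586$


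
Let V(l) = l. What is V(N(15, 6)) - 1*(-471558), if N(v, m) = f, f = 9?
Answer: 471567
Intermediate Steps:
N(v, m) = 9
V(N(15, 6)) - 1*(-471558) = 9 - 1*(-471558) = 9 + 471558 = 471567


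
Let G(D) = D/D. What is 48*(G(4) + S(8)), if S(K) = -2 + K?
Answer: 336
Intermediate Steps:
G(D) = 1
48*(G(4) + S(8)) = 48*(1 + (-2 + 8)) = 48*(1 + 6) = 48*7 = 336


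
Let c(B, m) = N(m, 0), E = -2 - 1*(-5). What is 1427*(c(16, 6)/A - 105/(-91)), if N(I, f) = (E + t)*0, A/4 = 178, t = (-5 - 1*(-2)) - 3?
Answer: 21405/13 ≈ 1646.5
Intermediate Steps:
t = -6 (t = (-5 + 2) - 3 = -3 - 3 = -6)
A = 712 (A = 4*178 = 712)
E = 3 (E = -2 + 5 = 3)
N(I, f) = 0 (N(I, f) = (3 - 6)*0 = -3*0 = 0)
c(B, m) = 0
1427*(c(16, 6)/A - 105/(-91)) = 1427*(0/712 - 105/(-91)) = 1427*(0*(1/712) - 105*(-1/91)) = 1427*(0 + 15/13) = 1427*(15/13) = 21405/13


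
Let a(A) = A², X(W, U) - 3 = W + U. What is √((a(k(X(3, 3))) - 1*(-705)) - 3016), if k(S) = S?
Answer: I*√2230 ≈ 47.223*I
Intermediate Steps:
X(W, U) = 3 + U + W (X(W, U) = 3 + (W + U) = 3 + (U + W) = 3 + U + W)
√((a(k(X(3, 3))) - 1*(-705)) - 3016) = √(((3 + 3 + 3)² - 1*(-705)) - 3016) = √((9² + 705) - 3016) = √((81 + 705) - 3016) = √(786 - 3016) = √(-2230) = I*√2230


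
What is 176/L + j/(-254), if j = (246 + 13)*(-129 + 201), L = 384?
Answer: -222379/3048 ≈ -72.959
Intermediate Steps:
j = 18648 (j = 259*72 = 18648)
176/L + j/(-254) = 176/384 + 18648/(-254) = 176*(1/384) + 18648*(-1/254) = 11/24 - 9324/127 = -222379/3048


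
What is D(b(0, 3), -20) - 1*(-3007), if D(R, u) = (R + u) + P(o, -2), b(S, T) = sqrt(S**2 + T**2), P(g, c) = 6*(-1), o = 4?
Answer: 2984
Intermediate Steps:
P(g, c) = -6
D(R, u) = -6 + R + u (D(R, u) = (R + u) - 6 = -6 + R + u)
D(b(0, 3), -20) - 1*(-3007) = (-6 + sqrt(0**2 + 3**2) - 20) - 1*(-3007) = (-6 + sqrt(0 + 9) - 20) + 3007 = (-6 + sqrt(9) - 20) + 3007 = (-6 + 3 - 20) + 3007 = -23 + 3007 = 2984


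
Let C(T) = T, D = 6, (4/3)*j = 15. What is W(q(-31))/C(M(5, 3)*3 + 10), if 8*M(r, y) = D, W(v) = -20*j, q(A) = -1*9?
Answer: -900/49 ≈ -18.367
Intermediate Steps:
j = 45/4 (j = (¾)*15 = 45/4 ≈ 11.250)
q(A) = -9
W(v) = -225 (W(v) = -20*45/4 = -225)
M(r, y) = ¾ (M(r, y) = (⅛)*6 = ¾)
W(q(-31))/C(M(5, 3)*3 + 10) = -225/((¾)*3 + 10) = -225/(9/4 + 10) = -225/49/4 = -225*4/49 = -900/49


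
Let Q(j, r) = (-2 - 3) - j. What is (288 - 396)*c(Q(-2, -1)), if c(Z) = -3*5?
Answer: 1620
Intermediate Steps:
Q(j, r) = -5 - j
c(Z) = -15
(288 - 396)*c(Q(-2, -1)) = (288 - 396)*(-15) = -108*(-15) = 1620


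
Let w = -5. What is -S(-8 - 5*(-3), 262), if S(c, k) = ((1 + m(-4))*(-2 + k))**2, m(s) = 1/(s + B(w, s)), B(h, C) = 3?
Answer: 0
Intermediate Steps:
m(s) = 1/(3 + s) (m(s) = 1/(s + 3) = 1/(3 + s))
S(c, k) = 0 (S(c, k) = ((1 + 1/(3 - 4))*(-2 + k))**2 = ((1 + 1/(-1))*(-2 + k))**2 = ((1 - 1)*(-2 + k))**2 = (0*(-2 + k))**2 = 0**2 = 0)
-S(-8 - 5*(-3), 262) = -1*0 = 0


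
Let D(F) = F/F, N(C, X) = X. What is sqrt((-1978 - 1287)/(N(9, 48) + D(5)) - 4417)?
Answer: I*sqrt(219698)/7 ≈ 66.96*I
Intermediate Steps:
D(F) = 1
sqrt((-1978 - 1287)/(N(9, 48) + D(5)) - 4417) = sqrt((-1978 - 1287)/(48 + 1) - 4417) = sqrt(-3265/49 - 4417) = sqrt(-219698/49) = I*sqrt(219698)/7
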